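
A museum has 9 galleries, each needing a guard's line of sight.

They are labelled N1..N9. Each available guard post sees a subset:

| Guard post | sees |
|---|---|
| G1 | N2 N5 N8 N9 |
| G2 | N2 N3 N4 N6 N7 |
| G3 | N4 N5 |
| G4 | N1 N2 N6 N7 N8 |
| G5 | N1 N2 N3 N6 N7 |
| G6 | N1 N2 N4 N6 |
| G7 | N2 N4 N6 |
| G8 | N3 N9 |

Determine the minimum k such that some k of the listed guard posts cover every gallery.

Take {G1, G3, G5}. Their union is {N1, N2, N3, N4, N5, N6, N7, N8, N9}, which is all 9 galleries.
No 2 of the 8 guard posts cover everything (all 28 combinations miss at least one gallery), so 3 is optimal.

3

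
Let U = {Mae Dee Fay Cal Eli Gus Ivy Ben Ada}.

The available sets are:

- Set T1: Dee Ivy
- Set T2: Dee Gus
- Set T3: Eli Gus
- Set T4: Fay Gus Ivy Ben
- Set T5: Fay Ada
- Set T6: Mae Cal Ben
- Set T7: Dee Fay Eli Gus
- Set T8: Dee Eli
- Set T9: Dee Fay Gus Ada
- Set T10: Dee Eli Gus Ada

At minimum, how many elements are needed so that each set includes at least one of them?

4

The 4 elements {Dee, Cal, Gus, Ada} hit every set.
The sets T1, T3, T5, T6 are pairwise disjoint, so any hitting set needs a separate element for each — at least 4. Hence 4 is optimal.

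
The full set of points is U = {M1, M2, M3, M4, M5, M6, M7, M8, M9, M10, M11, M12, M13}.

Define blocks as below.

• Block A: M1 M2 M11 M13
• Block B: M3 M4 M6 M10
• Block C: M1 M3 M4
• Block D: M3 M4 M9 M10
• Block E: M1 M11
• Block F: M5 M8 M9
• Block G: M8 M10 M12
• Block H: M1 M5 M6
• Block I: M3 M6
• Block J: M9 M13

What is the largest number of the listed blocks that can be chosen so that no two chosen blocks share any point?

4

E, G, I, J are pairwise disjoint (E={M1,M11}; G={M8,M10,M12}; I={M3,M6}; J={M9,M13}).
Every remaining block overlaps one of these, and no 5 of the listed blocks are pairwise disjoint, so 4 is the maximum.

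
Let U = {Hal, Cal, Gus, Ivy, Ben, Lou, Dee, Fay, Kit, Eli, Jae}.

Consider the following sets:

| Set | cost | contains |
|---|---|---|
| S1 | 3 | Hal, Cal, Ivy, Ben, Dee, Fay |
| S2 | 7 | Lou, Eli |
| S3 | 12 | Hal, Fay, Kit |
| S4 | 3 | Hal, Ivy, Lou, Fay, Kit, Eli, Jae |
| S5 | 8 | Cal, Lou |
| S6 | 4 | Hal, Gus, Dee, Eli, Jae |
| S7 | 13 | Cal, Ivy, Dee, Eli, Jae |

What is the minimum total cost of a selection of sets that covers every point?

10

S1, S4, S6 together cover every point (S1 ∪ S4 ∪ S6 = {Hal, Cal, Gus, Ivy, Ben, Lou, Dee, Fay, Kit, Eli, Jae}); total cost 3 + 3 + 4 = 10.
No covering selection has total cost below 10.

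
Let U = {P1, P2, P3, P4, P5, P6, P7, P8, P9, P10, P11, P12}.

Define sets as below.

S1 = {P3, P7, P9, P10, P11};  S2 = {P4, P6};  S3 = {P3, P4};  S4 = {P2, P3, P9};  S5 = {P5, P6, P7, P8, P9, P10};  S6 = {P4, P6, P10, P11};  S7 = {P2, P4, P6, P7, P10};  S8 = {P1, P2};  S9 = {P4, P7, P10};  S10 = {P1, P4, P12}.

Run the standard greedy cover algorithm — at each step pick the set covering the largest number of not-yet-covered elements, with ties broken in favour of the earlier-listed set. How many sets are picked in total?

4

Greedy: pick S5 (covers 6 new) → pick S10 (covers 3 new) → pick S1 (covers 2 new) → pick S4 (covers 1 new). Total picks: 4.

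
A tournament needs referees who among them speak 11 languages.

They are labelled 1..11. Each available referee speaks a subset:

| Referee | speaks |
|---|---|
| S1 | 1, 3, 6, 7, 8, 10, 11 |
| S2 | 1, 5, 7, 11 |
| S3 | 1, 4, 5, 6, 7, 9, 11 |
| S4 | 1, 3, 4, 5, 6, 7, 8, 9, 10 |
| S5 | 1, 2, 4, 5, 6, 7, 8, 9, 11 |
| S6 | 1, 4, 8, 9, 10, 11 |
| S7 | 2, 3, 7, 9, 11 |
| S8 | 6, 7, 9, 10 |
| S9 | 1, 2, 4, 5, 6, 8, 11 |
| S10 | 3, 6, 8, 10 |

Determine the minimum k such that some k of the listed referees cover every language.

2

S1 and S5 together: S1 ∪ S5 = {1, 2, 3, 4, 5, 6, 7, 8, 9, 10, 11} — every language is covered.
No single referee has all 11 languages (the largest, S4, has 9), so 2 is optimal.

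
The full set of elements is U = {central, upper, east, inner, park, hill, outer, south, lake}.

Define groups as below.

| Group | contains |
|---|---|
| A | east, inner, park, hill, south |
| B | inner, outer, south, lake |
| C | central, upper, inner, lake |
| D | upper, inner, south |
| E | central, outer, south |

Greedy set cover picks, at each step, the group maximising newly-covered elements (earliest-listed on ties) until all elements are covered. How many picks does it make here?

3

Greedy: pick A (covers 5 new) → pick C (covers 3 new) → pick B (covers 1 new). Total picks: 3.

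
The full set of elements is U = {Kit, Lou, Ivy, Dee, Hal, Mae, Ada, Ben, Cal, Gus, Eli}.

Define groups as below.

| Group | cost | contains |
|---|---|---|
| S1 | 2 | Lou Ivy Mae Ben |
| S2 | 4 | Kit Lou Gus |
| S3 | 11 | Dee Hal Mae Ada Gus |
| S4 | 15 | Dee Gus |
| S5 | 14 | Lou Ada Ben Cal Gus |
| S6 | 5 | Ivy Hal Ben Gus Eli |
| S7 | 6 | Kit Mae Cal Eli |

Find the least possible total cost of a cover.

19

S1, S3, S7 together cover every element (S1 ∪ S3 ∪ S7 = {Kit, Lou, Ivy, Dee, Hal, Mae, Ada, Ben, Cal, Gus, Eli}); total cost 2 + 11 + 6 = 19.
The greedy pick S1, S6, S7, S3 costs 24; no covering selection beats 19.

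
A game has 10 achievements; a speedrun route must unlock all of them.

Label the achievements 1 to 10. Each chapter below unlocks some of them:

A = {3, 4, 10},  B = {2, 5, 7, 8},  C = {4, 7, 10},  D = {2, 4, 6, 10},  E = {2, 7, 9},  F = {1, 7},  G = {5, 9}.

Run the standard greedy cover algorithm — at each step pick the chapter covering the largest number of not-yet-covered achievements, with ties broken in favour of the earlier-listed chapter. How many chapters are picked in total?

Greedy: pick B (covers 4 new) → pick A (covers 3 new) → pick D (covers 1 new) → pick E (covers 1 new) → pick F (covers 1 new). Total picks: 5.

5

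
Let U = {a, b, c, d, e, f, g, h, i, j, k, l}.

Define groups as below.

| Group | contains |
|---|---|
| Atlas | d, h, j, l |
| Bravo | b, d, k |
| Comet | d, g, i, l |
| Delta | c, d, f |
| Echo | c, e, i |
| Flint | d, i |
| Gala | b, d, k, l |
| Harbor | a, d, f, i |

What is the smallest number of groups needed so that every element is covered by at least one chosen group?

5

Atlas, Bravo, Comet, Echo, and Harbor cover everything between them: the union {a, b, c, d, e, f, g, h, i, j, k, l} is all of U.
Only Comet contains g, so Comet is forced; the remaining 8 elements need at least 4 more groups (each remaining group adds at most 2) — so at least 5 groups are needed, and 5 is optimal.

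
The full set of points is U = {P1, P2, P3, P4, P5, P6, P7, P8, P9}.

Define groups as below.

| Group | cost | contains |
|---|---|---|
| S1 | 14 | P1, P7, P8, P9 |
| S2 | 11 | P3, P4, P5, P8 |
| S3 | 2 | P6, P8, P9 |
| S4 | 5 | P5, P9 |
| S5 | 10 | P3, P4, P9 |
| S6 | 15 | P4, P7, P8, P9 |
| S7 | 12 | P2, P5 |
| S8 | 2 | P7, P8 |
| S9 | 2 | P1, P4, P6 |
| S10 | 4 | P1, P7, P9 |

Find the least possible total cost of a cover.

26

S5, S7, S8, S9 together cover every point (S5 ∪ S7 ∪ S8 ∪ S9 = {P1, P2, P3, P4, P5, P6, P7, P8, P9}); total cost 10 + 12 + 2 + 2 = 26.
The greedy pick S3, S9, S8, S4, S5, S7 costs 33; no covering selection beats 26.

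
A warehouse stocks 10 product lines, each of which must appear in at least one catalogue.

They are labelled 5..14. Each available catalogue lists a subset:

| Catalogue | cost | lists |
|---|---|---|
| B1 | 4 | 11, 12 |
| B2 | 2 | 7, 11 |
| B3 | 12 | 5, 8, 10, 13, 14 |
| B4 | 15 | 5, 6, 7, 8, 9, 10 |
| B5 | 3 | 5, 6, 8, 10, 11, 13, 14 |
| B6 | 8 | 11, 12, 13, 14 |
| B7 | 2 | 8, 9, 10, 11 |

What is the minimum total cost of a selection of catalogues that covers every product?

11

B1, B2, B5, B7 together cover every product (B1 ∪ B2 ∪ B5 ∪ B7 = {5, 6, 7, 8, 9, 10, 11, 12, 13, 14}); total cost 4 + 2 + 3 + 2 = 11.
No covering selection has total cost below 11.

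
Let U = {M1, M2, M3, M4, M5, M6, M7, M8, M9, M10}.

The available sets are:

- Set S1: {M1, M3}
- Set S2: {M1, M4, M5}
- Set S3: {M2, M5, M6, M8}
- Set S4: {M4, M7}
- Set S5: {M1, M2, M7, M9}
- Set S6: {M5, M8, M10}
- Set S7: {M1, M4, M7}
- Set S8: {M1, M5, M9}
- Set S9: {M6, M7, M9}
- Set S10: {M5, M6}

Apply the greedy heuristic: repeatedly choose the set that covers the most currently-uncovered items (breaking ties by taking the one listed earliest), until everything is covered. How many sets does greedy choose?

Greedy: pick S3 (covers 4 new) → pick S5 (covers 3 new) → pick S1 (covers 1 new) → pick S2 (covers 1 new) → pick S6 (covers 1 new). Total picks: 5.

5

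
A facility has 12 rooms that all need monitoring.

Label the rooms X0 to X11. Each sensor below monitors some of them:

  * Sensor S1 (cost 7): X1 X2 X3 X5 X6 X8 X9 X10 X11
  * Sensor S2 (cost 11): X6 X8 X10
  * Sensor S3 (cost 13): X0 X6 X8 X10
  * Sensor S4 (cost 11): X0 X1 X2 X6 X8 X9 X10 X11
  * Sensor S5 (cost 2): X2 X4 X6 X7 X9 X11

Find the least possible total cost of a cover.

20

S1, S4, S5 together cover every room (S1 ∪ S4 ∪ S5 = {X0, X1, X2, X3, X4, X5, X6, X7, X8, X9, X10, X11}); total cost 7 + 11 + 2 = 20.
No covering selection has total cost below 20.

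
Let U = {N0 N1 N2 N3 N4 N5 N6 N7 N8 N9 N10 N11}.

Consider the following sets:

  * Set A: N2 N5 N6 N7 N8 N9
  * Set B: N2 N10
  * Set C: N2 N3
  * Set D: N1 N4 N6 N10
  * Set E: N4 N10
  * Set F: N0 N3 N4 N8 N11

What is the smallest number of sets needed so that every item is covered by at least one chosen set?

3

A, D, and F cover everything between them: the union {N0, N1, N2, N3, N4, N5, N6, N7, N8, N9, N10, N11} is all of U.
Only F contains N0, so F is forced; the remaining 7 items need at least 2 more sets (each remaining set adds at most 5) — so at least 3 sets are needed, and 3 is optimal.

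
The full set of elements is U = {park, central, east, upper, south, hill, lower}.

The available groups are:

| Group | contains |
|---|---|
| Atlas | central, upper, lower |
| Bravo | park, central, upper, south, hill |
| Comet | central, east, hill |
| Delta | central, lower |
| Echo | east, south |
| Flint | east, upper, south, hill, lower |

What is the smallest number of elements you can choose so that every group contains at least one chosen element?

The 2 elements {central, east} hit every group.
The groups Delta, Echo are pairwise disjoint, so any hitting set needs a separate element for each — at least 2. Hence 2 is optimal.

2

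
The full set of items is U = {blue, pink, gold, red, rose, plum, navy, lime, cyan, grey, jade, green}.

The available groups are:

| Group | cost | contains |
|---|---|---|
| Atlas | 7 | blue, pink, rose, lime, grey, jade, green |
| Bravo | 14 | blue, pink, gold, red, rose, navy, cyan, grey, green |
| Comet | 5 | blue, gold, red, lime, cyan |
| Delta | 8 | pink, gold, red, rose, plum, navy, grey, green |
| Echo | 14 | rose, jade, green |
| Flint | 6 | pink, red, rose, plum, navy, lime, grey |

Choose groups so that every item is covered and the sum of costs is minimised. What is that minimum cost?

18

Atlas, Comet, Flint together cover every item (Atlas ∪ Comet ∪ Flint = {blue, pink, gold, red, rose, plum, navy, lime, cyan, grey, jade, green}); total cost 7 + 5 + 6 = 18.
No covering selection has total cost below 18.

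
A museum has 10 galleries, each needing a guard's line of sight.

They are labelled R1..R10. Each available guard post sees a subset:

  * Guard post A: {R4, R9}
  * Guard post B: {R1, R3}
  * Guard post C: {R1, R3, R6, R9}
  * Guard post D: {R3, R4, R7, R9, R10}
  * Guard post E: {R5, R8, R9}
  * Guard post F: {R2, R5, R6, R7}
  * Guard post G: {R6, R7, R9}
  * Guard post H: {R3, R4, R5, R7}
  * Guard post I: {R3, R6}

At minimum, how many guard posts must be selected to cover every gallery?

4

B and D and E and F together: B ∪ D ∪ E ∪ F = {R1, R2, R3, R4, R5, R6, R7, R8, R9, R10} — every gallery is covered.
No 3 of the 9 guard posts cover everything (all 84 combinations miss at least one gallery), so 4 is optimal.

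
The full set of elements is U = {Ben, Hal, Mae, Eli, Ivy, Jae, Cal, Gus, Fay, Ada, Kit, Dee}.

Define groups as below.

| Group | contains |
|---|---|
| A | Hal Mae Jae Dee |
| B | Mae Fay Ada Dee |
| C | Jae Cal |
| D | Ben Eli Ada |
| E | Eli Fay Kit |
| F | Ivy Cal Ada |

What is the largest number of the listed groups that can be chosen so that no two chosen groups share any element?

3

A, E, F are pairwise disjoint (A={Hal,Mae,Jae,Dee}; E={Eli,Fay,Kit}; F={Ivy,Cal,Ada}).
Every remaining group overlaps one of these, and no 4 of the listed groups are pairwise disjoint, so 3 is the maximum.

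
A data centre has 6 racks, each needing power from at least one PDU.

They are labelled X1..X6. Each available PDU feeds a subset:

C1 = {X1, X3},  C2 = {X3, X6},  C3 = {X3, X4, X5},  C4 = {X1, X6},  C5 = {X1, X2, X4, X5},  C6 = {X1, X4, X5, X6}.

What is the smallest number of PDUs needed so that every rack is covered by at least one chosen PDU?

Take {C2, C5}. Their union is {X1, X2, X3, X4, X5, X6}, which is all 6 racks.
No single PDU has all 6 racks (the largest, C5, has 4), so 2 is optimal.

2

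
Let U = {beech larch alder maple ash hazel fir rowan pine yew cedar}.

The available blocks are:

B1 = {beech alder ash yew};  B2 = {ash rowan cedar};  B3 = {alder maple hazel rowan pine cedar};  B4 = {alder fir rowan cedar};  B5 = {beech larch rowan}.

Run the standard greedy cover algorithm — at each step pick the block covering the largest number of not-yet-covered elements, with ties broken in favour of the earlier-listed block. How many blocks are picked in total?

Greedy: pick B3 (covers 6 new) → pick B1 (covers 3 new) → pick B4 (covers 1 new) → pick B5 (covers 1 new). Total picks: 4.

4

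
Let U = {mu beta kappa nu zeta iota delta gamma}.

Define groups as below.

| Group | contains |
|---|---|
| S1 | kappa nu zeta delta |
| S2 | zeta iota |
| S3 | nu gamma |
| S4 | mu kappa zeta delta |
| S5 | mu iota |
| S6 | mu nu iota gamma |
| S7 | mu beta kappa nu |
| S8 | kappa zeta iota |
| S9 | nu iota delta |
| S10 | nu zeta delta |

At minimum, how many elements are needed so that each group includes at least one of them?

3

The 3 elements {mu, nu, zeta} hit every group.
No choice of 2 elements meets every group, so 3 is the minimum.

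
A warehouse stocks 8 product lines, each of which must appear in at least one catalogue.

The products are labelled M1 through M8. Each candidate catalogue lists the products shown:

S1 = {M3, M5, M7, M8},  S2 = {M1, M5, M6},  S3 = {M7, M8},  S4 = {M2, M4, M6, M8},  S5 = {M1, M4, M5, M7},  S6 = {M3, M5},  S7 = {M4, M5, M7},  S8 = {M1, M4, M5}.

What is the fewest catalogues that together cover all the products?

3

S1 and S2 and S4 together: S1 ∪ S2 ∪ S4 = {M1, M2, M3, M4, M5, M6, M7, M8} — every product is covered.
Only S4 contains M2, so S4 is forced; the remaining 4 products need at least 2 more catalogues (each remaining catalogue adds at most 3) — so at least 3 catalogues are needed, and 3 is optimal.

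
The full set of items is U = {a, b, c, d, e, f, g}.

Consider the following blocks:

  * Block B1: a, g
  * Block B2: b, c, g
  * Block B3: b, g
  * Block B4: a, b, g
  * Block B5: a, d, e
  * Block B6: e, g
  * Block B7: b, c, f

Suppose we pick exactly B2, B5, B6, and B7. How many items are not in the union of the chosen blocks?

Union of B2, B5, B6, B7 = {a, b, c, d, e, f, g} — that's every item, so 0 are uncovered.

0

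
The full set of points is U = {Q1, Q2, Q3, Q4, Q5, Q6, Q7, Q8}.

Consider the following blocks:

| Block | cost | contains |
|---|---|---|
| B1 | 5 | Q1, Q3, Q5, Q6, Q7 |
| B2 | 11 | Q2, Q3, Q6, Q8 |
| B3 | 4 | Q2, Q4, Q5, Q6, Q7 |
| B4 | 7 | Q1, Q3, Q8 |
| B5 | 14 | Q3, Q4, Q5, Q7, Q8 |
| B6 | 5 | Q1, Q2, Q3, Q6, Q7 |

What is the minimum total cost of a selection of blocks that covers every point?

B3, B4 together cover every point (B3 ∪ B4 = {Q1, Q2, Q3, Q4, Q5, Q6, Q7, Q8}); total cost 4 + 7 = 11.
No covering selection has total cost below 11.

11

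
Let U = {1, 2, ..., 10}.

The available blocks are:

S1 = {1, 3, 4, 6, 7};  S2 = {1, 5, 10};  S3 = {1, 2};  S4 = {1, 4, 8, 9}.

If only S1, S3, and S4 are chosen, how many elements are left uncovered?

Union of S1, S3, S4 = {1, 2, 3, 4, 6, 7, 8, 9}.
Not covered: 5, 10 — 2 elements.

2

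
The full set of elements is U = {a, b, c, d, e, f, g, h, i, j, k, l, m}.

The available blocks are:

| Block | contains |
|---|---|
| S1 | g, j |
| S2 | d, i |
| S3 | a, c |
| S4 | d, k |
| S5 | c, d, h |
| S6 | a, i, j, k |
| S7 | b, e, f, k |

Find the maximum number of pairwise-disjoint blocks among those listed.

S1, S2, S3, S7 are pairwise disjoint (S1={g,j}; S2={d,i}; S3={a,c}; S7={b,e,f,k}).
Every remaining block overlaps one of these, and no 5 of the listed blocks are pairwise disjoint, so 4 is the maximum.

4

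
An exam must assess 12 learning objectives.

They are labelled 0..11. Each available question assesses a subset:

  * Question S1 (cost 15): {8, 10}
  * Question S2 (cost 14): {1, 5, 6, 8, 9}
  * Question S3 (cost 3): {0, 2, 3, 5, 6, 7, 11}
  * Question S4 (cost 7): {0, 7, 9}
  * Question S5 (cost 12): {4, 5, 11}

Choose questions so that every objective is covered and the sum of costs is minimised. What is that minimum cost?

44

S1, S2, S3, S5 together cover every objective (S1 ∪ S2 ∪ S3 ∪ S5 = {0, 1, 2, 3, 4, 5, 6, 7, 8, 9, 10, 11}); total cost 15 + 14 + 3 + 12 = 44.
No covering selection has total cost below 44.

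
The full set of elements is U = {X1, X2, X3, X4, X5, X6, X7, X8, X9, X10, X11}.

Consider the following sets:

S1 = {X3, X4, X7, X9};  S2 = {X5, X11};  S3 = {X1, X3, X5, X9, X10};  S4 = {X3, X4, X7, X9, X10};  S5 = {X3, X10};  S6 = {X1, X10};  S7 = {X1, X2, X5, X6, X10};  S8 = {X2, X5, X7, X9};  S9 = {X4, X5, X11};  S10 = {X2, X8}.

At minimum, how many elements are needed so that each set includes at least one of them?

4

Take H = {X8, X9, X10, X11}. Each listed set contains at least one of these, so H is a hitting set of size 4.
The sets S1, S2, S6, S10 are pairwise disjoint, so any hitting set needs a separate element for each — at least 4. Hence 4 is optimal.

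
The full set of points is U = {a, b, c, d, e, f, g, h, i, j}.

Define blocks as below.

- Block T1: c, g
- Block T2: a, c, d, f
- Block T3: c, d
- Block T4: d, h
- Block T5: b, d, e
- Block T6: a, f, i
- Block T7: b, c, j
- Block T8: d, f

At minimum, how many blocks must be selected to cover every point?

T1, T4, T5, T6, and T7 cover everything between them: the union {a, b, c, d, e, f, g, h, i, j} is all of U.
No 4 of the 8 blocks cover everything (all 70 combinations miss at least one point), so 5 is optimal.

5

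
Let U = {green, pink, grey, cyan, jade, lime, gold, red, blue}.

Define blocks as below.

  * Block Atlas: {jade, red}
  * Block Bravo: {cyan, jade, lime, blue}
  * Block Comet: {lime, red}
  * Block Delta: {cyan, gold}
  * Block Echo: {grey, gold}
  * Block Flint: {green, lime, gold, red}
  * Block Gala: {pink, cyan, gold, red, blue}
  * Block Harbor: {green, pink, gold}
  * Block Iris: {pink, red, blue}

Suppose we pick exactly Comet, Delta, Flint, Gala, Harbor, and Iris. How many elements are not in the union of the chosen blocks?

Union of Comet, Delta, Flint, Gala, Harbor, Iris = {green, pink, cyan, lime, gold, red, blue}.
Not covered: grey, jade — 2 elements.

2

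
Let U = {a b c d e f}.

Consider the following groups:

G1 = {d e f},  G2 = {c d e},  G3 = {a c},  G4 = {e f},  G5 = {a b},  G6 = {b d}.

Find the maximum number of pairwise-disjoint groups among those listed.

3

G3, G4, G6 are pairwise disjoint (G3={a,c}; G4={e,f}; G6={b,d}).
Every remaining group overlaps one of these, and no 4 of the listed groups are pairwise disjoint, so 3 is the maximum.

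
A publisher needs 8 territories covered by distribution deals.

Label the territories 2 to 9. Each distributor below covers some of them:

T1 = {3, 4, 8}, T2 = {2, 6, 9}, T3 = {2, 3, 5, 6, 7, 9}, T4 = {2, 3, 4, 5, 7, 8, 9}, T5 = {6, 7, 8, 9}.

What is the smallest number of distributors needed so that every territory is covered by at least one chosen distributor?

T4 and T5 together: T4 ∪ T5 = {2, 3, 4, 5, 6, 7, 8, 9} — every territory is covered.
No single distributor has all 8 territories (the largest, T4, has 7), so 2 is optimal.

2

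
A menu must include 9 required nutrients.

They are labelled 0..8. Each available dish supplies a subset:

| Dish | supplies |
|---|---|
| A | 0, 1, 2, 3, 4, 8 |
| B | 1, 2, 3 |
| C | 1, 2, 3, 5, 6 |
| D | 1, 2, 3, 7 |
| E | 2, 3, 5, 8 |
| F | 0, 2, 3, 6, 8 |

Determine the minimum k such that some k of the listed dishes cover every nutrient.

A and C and D together: A ∪ C ∪ D = {0, 1, 2, 3, 4, 5, 6, 7, 8} — every nutrient is covered.
Only A contains 4, so A is forced; the remaining 3 nutrients need at least 2 more dishes (each remaining dish adds at most 2) — so at least 3 dishes are needed, and 3 is optimal.

3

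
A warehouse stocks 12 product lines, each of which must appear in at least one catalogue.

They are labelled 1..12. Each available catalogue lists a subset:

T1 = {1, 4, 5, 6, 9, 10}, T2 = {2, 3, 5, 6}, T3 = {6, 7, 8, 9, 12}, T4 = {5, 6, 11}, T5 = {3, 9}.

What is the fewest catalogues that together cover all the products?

4

T1 and T2 and T3 and T4 together: T1 ∪ T2 ∪ T3 ∪ T4 = {1, 2, 3, 4, 5, 6, 7, 8, 9, 10, 11, 12} — every product is covered.
Only T4 contains 11, so T4 is forced; the remaining 9 products need at least 3 more catalogues (each remaining catalogue adds at most 4) — so at least 4 catalogues are needed, and 4 is optimal.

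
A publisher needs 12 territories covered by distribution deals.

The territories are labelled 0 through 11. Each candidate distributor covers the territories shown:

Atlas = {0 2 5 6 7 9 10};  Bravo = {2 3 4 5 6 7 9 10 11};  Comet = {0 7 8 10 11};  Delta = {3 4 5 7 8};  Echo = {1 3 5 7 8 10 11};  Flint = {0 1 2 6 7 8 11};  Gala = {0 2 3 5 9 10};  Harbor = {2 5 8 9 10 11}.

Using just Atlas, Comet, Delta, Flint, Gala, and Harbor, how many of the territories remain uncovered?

0

Union of Atlas, Comet, Delta, Flint, Gala, Harbor = {0, 1, 2, 3, 4, 5, 6, 7, 8, 9, 10, 11} — that's every territory, so 0 are uncovered.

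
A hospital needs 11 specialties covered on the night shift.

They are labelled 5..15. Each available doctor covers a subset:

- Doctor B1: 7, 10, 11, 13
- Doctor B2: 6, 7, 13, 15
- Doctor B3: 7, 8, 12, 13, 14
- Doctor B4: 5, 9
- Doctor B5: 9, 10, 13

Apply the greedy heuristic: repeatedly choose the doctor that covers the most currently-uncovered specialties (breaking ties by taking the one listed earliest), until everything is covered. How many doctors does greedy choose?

4

Greedy: pick B3 (covers 5 new) → pick B1 (covers 2 new) → pick B2 (covers 2 new) → pick B4 (covers 2 new). Total picks: 4.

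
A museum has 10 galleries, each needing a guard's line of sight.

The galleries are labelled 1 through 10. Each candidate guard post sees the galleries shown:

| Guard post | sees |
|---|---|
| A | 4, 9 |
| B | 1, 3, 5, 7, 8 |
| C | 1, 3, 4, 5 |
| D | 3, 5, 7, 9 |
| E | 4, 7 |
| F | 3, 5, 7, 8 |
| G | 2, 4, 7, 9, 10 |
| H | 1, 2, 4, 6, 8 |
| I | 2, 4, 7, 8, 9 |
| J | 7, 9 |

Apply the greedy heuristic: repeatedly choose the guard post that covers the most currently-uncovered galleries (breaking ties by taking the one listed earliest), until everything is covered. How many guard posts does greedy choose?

3

Greedy: pick B (covers 5 new) → pick G (covers 4 new) → pick H (covers 1 new). Total picks: 3.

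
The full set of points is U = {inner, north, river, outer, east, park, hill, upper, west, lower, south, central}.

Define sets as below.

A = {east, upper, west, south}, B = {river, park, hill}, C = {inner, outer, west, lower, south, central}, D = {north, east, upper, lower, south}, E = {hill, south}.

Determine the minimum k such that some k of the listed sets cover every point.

B and C and D together: B ∪ C ∪ D = {inner, north, river, outer, east, park, hill, upper, west, lower, south, central} — every point is covered.
Only C contains inner, so C is forced; the remaining 6 points need at least 2 more sets (each remaining set adds at most 3) — so at least 3 sets are needed, and 3 is optimal.

3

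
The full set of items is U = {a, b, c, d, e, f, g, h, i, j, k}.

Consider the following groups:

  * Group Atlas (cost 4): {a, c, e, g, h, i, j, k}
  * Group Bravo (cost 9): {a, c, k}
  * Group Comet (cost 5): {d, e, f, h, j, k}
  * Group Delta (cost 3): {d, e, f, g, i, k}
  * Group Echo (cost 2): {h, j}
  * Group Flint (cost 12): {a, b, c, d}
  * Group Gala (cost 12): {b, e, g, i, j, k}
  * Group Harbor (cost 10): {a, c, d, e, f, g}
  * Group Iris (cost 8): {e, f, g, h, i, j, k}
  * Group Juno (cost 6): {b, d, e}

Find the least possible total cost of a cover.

Atlas, Delta, Juno together cover every item (Atlas ∪ Delta ∪ Juno = {a, b, c, d, e, f, g, h, i, j, k}); total cost 4 + 3 + 6 = 13.
No covering selection has total cost below 13.

13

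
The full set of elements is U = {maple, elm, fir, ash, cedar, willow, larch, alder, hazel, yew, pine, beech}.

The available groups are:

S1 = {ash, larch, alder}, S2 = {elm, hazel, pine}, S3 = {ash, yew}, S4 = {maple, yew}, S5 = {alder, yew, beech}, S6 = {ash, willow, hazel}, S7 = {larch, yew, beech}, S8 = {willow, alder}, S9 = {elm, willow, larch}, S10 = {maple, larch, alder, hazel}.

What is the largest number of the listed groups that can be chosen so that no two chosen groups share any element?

3

S2, S4, S8 are pairwise disjoint (S2={elm,hazel,pine}; S4={maple,yew}; S8={willow,alder}).
Every remaining group overlaps one of these, and no 4 of the listed groups are pairwise disjoint, so 3 is the maximum.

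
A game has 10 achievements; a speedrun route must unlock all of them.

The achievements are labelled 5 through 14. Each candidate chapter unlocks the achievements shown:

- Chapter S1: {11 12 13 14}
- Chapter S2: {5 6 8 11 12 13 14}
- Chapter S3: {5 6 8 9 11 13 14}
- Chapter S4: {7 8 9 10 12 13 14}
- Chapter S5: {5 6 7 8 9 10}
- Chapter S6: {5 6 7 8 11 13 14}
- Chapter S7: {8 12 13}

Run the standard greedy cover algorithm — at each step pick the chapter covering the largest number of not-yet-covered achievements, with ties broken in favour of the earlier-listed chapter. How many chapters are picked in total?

Greedy: pick S2 (covers 7 new) → pick S4 (covers 3 new). Total picks: 2.

2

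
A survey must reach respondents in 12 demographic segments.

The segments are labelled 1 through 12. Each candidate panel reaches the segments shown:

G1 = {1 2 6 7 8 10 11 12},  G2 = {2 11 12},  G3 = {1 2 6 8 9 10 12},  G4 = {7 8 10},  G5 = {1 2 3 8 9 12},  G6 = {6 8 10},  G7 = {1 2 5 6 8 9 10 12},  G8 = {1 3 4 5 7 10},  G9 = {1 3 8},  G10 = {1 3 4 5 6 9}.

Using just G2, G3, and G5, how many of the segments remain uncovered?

3

Union of G2, G3, G5 = {1, 2, 3, 6, 8, 9, 10, 11, 12}.
Not covered: 4, 5, 7 — 3 segments.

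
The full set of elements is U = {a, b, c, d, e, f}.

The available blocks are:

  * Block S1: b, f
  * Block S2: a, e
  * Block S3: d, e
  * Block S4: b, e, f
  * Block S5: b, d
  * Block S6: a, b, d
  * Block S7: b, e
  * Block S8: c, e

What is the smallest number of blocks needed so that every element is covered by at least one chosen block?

3

S4, S6, and S8 cover everything between them: the union {a, b, c, d, e, f} is all of U.
Only S8 contains c, so S8 is forced; the remaining 4 elements need at least 2 more blocks (each remaining block adds at most 3) — so at least 3 blocks are needed, and 3 is optimal.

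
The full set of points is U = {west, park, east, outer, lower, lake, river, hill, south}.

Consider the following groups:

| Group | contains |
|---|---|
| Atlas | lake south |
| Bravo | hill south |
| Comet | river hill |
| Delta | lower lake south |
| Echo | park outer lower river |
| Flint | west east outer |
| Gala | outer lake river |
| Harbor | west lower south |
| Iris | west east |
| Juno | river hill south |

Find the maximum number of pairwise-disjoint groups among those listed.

3

Bravo, Echo, Iris are pairwise disjoint (Bravo={hill,south}; Echo={park,outer,lower,river}; Iris={west,east}).
Every remaining group overlaps one of these, and no 4 of the listed groups are pairwise disjoint, so 3 is the maximum.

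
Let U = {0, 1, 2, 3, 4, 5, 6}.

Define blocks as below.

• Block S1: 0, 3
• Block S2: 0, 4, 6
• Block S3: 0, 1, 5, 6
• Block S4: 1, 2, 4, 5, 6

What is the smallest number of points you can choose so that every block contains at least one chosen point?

2

H = {0, 4} meets every block (each contains at least one member of H), and |H| = 2.
The blocks S1, S4 are pairwise disjoint, so any hitting set needs a separate point for each — at least 2. Hence 2 is optimal.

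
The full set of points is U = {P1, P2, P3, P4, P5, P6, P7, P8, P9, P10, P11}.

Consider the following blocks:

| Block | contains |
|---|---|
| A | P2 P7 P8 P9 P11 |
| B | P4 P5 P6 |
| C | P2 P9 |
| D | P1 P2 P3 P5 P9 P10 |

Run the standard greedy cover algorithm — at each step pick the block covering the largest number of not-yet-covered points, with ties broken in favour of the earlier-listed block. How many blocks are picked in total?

Greedy: pick D (covers 6 new) → pick A (covers 3 new) → pick B (covers 2 new). Total picks: 3.

3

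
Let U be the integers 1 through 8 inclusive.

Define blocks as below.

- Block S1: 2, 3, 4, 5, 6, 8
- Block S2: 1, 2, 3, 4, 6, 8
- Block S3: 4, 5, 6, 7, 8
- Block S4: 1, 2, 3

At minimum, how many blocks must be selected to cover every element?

2

Take {S3, S4}. Their union is {1, 2, 3, 4, 5, 6, 7, 8}, which is all 8 elements.
No single block has all 8 elements (the largest, S1, has 6), so 2 is optimal.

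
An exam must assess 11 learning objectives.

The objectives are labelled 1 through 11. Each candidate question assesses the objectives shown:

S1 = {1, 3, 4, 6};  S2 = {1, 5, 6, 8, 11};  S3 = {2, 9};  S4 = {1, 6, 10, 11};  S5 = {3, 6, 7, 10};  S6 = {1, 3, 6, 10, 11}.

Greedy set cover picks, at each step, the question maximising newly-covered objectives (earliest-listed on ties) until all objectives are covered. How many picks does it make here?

Greedy: pick S2 (covers 5 new) → pick S5 (covers 3 new) → pick S3 (covers 2 new) → pick S1 (covers 1 new). Total picks: 4.

4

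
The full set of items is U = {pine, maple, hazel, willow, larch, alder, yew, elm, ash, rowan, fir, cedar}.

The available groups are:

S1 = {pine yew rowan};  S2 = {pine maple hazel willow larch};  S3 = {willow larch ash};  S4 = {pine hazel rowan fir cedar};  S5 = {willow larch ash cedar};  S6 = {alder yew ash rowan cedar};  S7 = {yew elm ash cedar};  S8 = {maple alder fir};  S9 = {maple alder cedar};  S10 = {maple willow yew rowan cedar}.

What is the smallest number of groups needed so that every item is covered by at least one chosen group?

S2 and S4 and S7 and S9 together: S2 ∪ S4 ∪ S7 ∪ S9 = {pine, maple, hazel, willow, larch, alder, yew, elm, ash, rowan, fir, cedar} — every item is covered.
No 3 of the 10 groups cover everything (all 120 combinations miss at least one item), so 4 is optimal.

4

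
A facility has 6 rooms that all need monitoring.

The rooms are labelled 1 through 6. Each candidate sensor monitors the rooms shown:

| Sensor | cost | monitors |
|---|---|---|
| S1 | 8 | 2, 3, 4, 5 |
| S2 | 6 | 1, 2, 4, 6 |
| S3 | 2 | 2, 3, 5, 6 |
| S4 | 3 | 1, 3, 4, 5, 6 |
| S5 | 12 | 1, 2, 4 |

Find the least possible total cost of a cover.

5

S3, S4 together cover every room (S3 ∪ S4 = {1, 2, 3, 4, 5, 6}); total cost 2 + 3 = 5.
No covering selection has total cost below 5.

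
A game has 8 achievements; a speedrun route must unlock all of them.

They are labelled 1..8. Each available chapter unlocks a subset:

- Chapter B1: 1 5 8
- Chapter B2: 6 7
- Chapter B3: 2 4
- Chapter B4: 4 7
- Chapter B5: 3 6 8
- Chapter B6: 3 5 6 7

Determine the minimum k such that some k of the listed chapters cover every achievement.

3

Take {B1, B3, B6}. Their union is {1, 2, 3, 4, 5, 6, 7, 8}, which is all 8 achievements.
Only B1 contains 1, so B1 is forced; the remaining 5 achievements need at least 2 more chapters (each remaining chapter adds at most 3) — so at least 3 chapters are needed, and 3 is optimal.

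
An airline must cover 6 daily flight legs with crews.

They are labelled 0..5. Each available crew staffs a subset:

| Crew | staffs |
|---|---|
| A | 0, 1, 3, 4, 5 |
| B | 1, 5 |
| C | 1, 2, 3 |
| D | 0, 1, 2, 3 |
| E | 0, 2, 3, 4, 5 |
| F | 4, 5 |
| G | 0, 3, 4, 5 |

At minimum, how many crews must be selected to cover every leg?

Take {A, C}. Their union is {0, 1, 2, 3, 4, 5}, which is all 6 legs.
No single crew has all 6 legs (the largest, A, has 5), so 2 is optimal.

2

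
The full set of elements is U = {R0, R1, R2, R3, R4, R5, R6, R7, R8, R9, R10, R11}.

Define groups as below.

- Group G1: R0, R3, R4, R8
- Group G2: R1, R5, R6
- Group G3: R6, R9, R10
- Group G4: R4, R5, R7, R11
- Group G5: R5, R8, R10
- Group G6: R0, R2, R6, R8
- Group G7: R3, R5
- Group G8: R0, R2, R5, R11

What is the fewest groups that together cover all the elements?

G1 and G2 and G3 and G4 and G6 together: G1 ∪ G2 ∪ G3 ∪ G4 ∪ G6 = {R0, R1, R2, R3, R4, R5, R6, R7, R8, R9, R10, R11} — every element is covered.
No 4 of the 8 groups cover everything (all 70 combinations miss at least one element), so 5 is optimal.

5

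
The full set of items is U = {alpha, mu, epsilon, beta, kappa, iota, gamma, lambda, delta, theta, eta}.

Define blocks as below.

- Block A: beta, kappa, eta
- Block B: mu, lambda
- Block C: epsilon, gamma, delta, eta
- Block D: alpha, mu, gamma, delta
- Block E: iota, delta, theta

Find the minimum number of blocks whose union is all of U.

Take {A, B, C, D, E}. Their union is {alpha, mu, epsilon, beta, kappa, iota, gamma, lambda, delta, theta, eta}, which is all 11 items.
Only C contains epsilon, so C is forced; the remaining 7 items need at least 4 more blocks (each remaining block adds at most 2) — so at least 5 blocks are needed, and 5 is optimal.

5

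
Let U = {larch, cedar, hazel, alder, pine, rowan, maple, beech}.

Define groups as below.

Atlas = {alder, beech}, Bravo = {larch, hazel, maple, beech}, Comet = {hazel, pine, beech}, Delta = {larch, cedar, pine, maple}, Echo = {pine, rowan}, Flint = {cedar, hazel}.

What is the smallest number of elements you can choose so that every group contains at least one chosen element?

3

The 3 elements {hazel, alder, pine} hit every group.
The groups Atlas, Echo, Flint are pairwise disjoint, so any hitting set needs a separate element for each — at least 3. Hence 3 is optimal.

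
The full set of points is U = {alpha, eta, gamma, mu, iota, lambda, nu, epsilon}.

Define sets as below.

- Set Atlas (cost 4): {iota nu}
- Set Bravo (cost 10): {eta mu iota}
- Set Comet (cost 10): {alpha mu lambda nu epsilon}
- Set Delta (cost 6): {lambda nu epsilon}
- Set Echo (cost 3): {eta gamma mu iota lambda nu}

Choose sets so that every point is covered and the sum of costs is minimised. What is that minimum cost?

13

Comet, Echo together cover every point (Comet ∪ Echo = {alpha, eta, gamma, mu, iota, lambda, nu, epsilon}); total cost 10 + 3 = 13.
No covering selection has total cost below 13.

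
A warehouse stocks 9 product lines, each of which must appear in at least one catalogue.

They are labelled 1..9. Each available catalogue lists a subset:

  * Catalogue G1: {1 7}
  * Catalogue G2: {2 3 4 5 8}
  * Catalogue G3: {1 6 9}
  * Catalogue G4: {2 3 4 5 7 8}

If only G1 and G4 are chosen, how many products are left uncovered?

2

Union of G1, G4 = {1, 2, 3, 4, 5, 7, 8}.
Not covered: 6, 9 — 2 products.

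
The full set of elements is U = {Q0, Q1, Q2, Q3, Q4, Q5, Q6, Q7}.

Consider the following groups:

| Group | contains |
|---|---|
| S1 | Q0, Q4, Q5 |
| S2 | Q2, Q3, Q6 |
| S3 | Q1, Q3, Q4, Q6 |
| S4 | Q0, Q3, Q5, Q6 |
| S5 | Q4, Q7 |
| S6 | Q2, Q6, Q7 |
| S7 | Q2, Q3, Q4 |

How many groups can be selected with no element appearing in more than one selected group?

S1, S6 are pairwise disjoint (S1={Q0,Q4,Q5}; S6={Q2,Q6,Q7}).
Every remaining group overlaps one of these, and no 3 of the listed groups are pairwise disjoint, so 2 is the maximum.

2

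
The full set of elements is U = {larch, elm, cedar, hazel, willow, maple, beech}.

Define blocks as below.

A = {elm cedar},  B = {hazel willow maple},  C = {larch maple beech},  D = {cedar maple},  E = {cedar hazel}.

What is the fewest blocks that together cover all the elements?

Take {A, B, C}. Their union is {larch, elm, cedar, hazel, willow, maple, beech}, which is all 7 elements.
Each block has at most 3 elements, and 2·3 = 6 < 7 — so at least 3 blocks are needed, and 3 is optimal.

3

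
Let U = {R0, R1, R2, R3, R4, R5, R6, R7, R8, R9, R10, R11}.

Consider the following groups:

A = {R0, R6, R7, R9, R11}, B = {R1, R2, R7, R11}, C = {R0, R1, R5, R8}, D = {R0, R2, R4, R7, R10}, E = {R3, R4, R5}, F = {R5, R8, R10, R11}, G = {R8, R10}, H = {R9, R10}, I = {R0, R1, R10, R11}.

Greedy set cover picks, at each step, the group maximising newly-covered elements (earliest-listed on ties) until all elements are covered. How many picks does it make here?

Greedy: pick A (covers 5 new) → pick C (covers 3 new) → pick D (covers 3 new) → pick E (covers 1 new). Total picks: 4.

4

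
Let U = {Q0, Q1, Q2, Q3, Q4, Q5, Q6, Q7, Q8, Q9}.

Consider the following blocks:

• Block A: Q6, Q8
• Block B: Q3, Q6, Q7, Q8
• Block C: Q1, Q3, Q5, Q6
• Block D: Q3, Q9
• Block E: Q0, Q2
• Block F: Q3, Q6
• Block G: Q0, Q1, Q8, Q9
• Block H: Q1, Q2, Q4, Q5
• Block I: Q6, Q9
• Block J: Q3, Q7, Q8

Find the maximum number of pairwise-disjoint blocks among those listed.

A, D, E are pairwise disjoint (A={Q6,Q8}; D={Q3,Q9}; E={Q0,Q2}).
Every remaining block overlaps one of these, and no 4 of the listed blocks are pairwise disjoint, so 3 is the maximum.

3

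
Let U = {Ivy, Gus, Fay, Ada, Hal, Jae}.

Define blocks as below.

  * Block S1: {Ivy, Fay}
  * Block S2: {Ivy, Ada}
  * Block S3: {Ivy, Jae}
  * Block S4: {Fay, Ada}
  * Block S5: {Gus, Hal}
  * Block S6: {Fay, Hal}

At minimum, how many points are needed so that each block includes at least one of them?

Take H = {Ivy, Gus, Fay}. Each listed block contains at least one of these, so H is a hitting set of size 3.
The blocks S3, S4, S5 are pairwise disjoint, so any hitting set needs a separate point for each — at least 3. Hence 3 is optimal.

3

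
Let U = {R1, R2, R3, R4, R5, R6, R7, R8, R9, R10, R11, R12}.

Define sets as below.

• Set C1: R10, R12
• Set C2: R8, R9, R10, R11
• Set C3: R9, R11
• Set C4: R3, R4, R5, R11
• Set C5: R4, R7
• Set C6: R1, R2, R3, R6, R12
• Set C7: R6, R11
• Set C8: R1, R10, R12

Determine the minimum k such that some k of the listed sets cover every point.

C2 and C4 and C5 and C6 together: C2 ∪ C4 ∪ C5 ∪ C6 = {R1, R2, R3, R4, R5, R6, R7, R8, R9, R10, R11, R12} — every point is covered.
No 3 of the 8 sets cover everything (all 56 combinations miss at least one point), so 4 is optimal.

4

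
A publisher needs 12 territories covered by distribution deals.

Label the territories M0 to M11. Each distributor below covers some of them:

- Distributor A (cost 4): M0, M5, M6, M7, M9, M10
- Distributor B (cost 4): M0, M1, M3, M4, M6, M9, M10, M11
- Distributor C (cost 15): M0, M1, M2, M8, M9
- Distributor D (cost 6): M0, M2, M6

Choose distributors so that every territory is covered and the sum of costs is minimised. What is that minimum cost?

23

A, B, C together cover every territory (A ∪ B ∪ C = {M0, M1, M2, M3, M4, M5, M6, M7, M8, M9, M10, M11}); total cost 4 + 4 + 15 = 23.
The greedy pick B, A, D, C costs 29; no covering selection beats 23.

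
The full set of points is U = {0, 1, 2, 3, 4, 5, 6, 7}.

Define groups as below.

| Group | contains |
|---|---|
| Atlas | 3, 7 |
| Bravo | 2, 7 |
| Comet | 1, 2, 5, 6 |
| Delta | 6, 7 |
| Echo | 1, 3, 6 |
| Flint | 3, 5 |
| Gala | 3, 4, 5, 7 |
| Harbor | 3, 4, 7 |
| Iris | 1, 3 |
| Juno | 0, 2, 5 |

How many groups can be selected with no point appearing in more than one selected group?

Delta, Iris, Juno are pairwise disjoint (Delta={6,7}; Iris={1,3}; Juno={0,2,5}).
Every remaining group overlaps one of these, and no 4 of the listed groups are pairwise disjoint, so 3 is the maximum.

3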